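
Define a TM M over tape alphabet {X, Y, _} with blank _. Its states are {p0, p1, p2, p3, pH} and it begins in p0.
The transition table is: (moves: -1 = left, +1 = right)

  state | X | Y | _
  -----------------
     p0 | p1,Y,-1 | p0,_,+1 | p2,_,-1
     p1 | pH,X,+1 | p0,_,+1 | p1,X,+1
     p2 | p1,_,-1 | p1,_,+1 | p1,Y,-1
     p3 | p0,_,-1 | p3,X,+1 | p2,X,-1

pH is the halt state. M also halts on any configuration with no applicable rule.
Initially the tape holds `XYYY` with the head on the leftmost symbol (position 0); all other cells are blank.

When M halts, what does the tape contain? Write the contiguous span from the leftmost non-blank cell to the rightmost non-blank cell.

state=p0 head=0 tape=_[X]YYY_   (p0,X)→(p1,Y,-1)
state=p1 head=-1 tape=[_]YYYY_   (p1,_)→(p1,X,+1)
state=p1 head=0 tape=X[Y]YYY_   (p1,Y)→(p0,_,+1)
state=p0 head=1 tape=X_[Y]YY_   (p0,Y)→(p0,_,+1)
state=p0 head=2 tape=X__[Y]Y_   (p0,Y)→(p0,_,+1)
state=p0 head=3 tape=X___[Y]_   (p0,Y)→(p0,_,+1)
state=p0 head=4 tape=X____[_]   (p0,_)→(p2,_,-1)
state=p2 head=3 tape=X___[_]_   (p2,_)→(p1,Y,-1)
state=p1 head=2 tape=X__[_]Y_   (p1,_)→(p1,X,+1)
state=p1 head=3 tape=X__X[Y]_   (p1,Y)→(p0,_,+1)
state=p0 head=4 tape=X__X_[_]   (p0,_)→(p2,_,-1)
state=p2 head=3 tape=X__X[_]_   (p2,_)→(p1,Y,-1)
state=p1 head=2 tape=X__[X]Y_   (p1,X)→(pH,X,+1)
state=pH head=3 tape=X__X[Y]_
The non-blank tape span at halt is X__XY.

X__XY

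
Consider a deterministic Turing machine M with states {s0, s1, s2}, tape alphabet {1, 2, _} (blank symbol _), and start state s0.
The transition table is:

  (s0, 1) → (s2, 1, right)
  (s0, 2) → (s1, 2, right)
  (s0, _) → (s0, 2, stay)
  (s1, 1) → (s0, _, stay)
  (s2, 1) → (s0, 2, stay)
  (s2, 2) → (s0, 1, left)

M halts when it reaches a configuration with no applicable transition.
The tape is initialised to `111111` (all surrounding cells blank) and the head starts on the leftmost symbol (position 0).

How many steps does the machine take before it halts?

state=s0 head=0 tape=[1]11111_   (s0,1)→(s2,1,right)
state=s2 head=1 tape=1[1]1111_   (s2,1)→(s0,2,stay)
state=s0 head=1 tape=1[2]1111_   (s0,2)→(s1,2,right)
state=s1 head=2 tape=12[1]111_   (s1,1)→(s0,_,stay)
state=s0 head=2 tape=12[_]111_   (s0,_)→(s0,2,stay)
state=s0 head=2 tape=12[2]111_   (s0,2)→(s1,2,right)
state=s1 head=3 tape=122[1]11_   (s1,1)→(s0,_,stay)
state=s0 head=3 tape=122[_]11_   (s0,_)→(s0,2,stay)
state=s0 head=3 tape=122[2]11_   (s0,2)→(s1,2,right)
state=s1 head=4 tape=1222[1]1_   (s1,1)→(s0,_,stay)
state=s0 head=4 tape=1222[_]1_   (s0,_)→(s0,2,stay)
state=s0 head=4 tape=1222[2]1_   (s0,2)→(s1,2,right)
state=s1 head=5 tape=12222[1]_   (s1,1)→(s0,_,stay)
state=s0 head=5 tape=12222[_]_   (s0,_)→(s0,2,stay)
state=s0 head=5 tape=12222[2]_   (s0,2)→(s1,2,right)
state=s1 head=6 tape=122222[_]
M halts after 15 transitions.

15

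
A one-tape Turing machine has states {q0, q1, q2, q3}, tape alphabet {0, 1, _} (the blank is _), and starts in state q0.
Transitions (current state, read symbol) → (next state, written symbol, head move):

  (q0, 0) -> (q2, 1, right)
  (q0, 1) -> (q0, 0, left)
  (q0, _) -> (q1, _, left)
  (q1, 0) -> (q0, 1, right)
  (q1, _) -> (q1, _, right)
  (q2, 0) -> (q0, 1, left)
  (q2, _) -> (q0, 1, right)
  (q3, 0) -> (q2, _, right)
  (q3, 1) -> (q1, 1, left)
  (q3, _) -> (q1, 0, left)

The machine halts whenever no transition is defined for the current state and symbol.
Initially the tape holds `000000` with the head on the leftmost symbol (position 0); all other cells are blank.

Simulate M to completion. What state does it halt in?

state=q0 head=0 tape=__[0]00000   (q0,0)→(q2,1,right)
state=q2 head=1 tape=__1[0]0000   (q2,0)→(q0,1,left)
state=q0 head=0 tape=__[1]10000   (q0,1)→(q0,0,left)
state=q0 head=-1 tape=_[_]010000   (q0,_)→(q1,_,left)
state=q1 head=-2 tape=[_]_010000   (q1,_)→(q1,_,right)
state=q1 head=-1 tape=_[_]010000   (q1,_)→(q1,_,right)
state=q1 head=0 tape=__[0]10000   (q1,0)→(q0,1,right)
state=q0 head=1 tape=__1[1]0000   (q0,1)→(q0,0,left)
state=q0 head=0 tape=__[1]00000   (q0,1)→(q0,0,left)
state=q0 head=-1 tape=_[_]000000   (q0,_)→(q1,_,left)
state=q1 head=-2 tape=[_]_000000   (q1,_)→(q1,_,right)
state=q1 head=-1 tape=_[_]000000   (q1,_)→(q1,_,right)
state=q1 head=0 tape=__[0]00000   (q1,0)→(q0,1,right)
state=q0 head=1 tape=__1[0]0000   (q0,0)→(q2,1,right)
state=q2 head=2 tape=__11[0]000   (q2,0)→(q0,1,left)
state=q0 head=1 tape=__1[1]1000   (q0,1)→(q0,0,left)
state=q0 head=0 tape=__[1]01000   (q0,1)→(q0,0,left)
state=q0 head=-1 tape=_[_]001000   (q0,_)→(q1,_,left)
state=q1 head=-2 tape=[_]_001000   (q1,_)→(q1,_,right)
state=q1 head=-1 tape=_[_]001000   (q1,_)→(q1,_,right)
state=q1 head=0 tape=__[0]01000   (q1,0)→(q0,1,right)
state=q0 head=1 tape=__1[0]1000   (q0,0)→(q2,1,right)
state=q2 head=2 tape=__11[1]000
No transition is defined for (q2, 1); M halts in state q2.

q2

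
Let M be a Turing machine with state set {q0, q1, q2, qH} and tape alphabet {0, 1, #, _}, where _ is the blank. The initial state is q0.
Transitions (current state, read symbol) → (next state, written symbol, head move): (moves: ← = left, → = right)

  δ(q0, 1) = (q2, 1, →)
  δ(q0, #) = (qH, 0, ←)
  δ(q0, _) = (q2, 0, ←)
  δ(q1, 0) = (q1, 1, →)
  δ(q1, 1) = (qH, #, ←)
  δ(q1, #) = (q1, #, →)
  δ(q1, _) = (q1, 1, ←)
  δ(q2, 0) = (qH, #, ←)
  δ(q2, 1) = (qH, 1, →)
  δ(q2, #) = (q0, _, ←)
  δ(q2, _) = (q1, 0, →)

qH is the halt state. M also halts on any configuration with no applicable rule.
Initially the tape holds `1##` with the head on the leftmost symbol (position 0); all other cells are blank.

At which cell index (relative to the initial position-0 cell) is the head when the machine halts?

2

q0 | [1]##_   read 1 → write 1, move →, go to q2
q2 | 1[#]#_   read # → write _, move ←, go to q0
q0 | [1]_#_   read 1 → write 1, move →, go to q2
q2 | 1[_]#_   read _ → write 0, move →, go to q1
q1 | 10[#]_   read # → write #, move →, go to q1
q1 | 10#[_]   read _ → write 1, move ←, go to q1
q1 | 10[#]1   read # → write #, move →, go to q1
q1 | 10#[1]   read 1 → write #, move ←, go to qH
qH | 10[#]#
At halt the head is at cell 2.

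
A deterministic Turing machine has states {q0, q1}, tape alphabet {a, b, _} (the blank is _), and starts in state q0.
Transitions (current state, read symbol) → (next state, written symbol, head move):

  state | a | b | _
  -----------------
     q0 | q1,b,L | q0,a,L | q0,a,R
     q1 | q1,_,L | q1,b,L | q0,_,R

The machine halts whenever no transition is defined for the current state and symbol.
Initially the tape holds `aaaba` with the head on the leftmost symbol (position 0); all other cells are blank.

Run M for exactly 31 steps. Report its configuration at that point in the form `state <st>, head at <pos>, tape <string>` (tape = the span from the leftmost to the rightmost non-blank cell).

state q0, head at -3, tape aaaaaaaba

state=q0 head=0 tape=____[a]aaba   (q0,a)→(q1,b,L)
state=q1 head=-1 tape=___[_]baaba   (q1,_)→(q0,_,R)
state=q0 head=0 tape=____[b]aaba   (q0,b)→(q0,a,L)
state=q0 head=-1 tape=___[_]aaaba   (q0,_)→(q0,a,R)
state=q0 head=0 tape=___a[a]aaba   (q0,a)→(q1,b,L)
state=q1 head=-1 tape=___[a]baaba   (q1,a)→(q1,_,L)
state=q1 head=-2 tape=__[_]_baaba   (q1,_)→(q0,_,R)
state=q0 head=-1 tape=___[_]baaba   (q0,_)→(q0,a,R)
state=q0 head=0 tape=___a[b]aaba   (q0,b)→(q0,a,L)
state=q0 head=-1 tape=___[a]aaaba   (q0,a)→(q1,b,L)
state=q1 head=-2 tape=__[_]baaaba   (q1,_)→(q0,_,R)
state=q0 head=-1 tape=___[b]aaaba   (q0,b)→(q0,a,L)
state=q0 head=-2 tape=__[_]aaaaba   (q0,_)→(q0,a,R)
state=q0 head=-1 tape=__a[a]aaaba   (q0,a)→(q1,b,L)
state=q1 head=-2 tape=__[a]baaaba   (q1,a)→(q1,_,L)
state=q1 head=-3 tape=_[_]_baaaba   (q1,_)→(q0,_,R)
state=q0 head=-2 tape=__[_]baaaba   (q0,_)→(q0,a,R)
state=q0 head=-1 tape=__a[b]aaaba   (q0,b)→(q0,a,L)
state=q0 head=-2 tape=__[a]aaaaba   (q0,a)→(q1,b,L)
state=q1 head=-3 tape=_[_]baaaaba   (q1,_)→(q0,_,R)
state=q0 head=-2 tape=__[b]aaaaba   (q0,b)→(q0,a,L)
state=q0 head=-3 tape=_[_]aaaaaba   (q0,_)→(q0,a,R)
state=q0 head=-2 tape=_a[a]aaaaba   (q0,a)→(q1,b,L)
state=q1 head=-3 tape=_[a]baaaaba   (q1,a)→(q1,_,L)
state=q1 head=-4 tape=[_]_baaaaba   (q1,_)→(q0,_,R)
state=q0 head=-3 tape=_[_]baaaaba   (q0,_)→(q0,a,R)
state=q0 head=-2 tape=_a[b]aaaaba   (q0,b)→(q0,a,L)
state=q0 head=-3 tape=_[a]aaaaaba   (q0,a)→(q1,b,L)
state=q1 head=-4 tape=[_]baaaaaba   (q1,_)→(q0,_,R)
state=q0 head=-3 tape=_[b]aaaaaba   (q0,b)→(q0,a,L)
state=q0 head=-4 tape=[_]aaaaaaba   (q0,_)→(q0,a,R)
state=q0 head=-3 tape=a[a]aaaaaba
After 31 steps: state q0, head at -3, tape aaaaaaaba.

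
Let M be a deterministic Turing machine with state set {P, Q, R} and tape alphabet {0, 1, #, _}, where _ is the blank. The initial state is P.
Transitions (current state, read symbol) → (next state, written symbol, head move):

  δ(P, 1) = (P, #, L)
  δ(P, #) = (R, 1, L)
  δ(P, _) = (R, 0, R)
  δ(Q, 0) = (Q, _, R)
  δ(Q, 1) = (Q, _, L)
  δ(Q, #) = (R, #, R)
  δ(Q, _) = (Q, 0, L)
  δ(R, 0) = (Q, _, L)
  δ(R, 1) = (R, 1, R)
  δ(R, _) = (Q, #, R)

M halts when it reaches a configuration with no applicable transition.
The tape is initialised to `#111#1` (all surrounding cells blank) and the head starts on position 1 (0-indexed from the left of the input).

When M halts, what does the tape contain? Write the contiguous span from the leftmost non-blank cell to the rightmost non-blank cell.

state=P head=1 tape=_#[1]11#1   (P,1)→(P,#,L)
state=P head=0 tape=_[#]#11#1   (P,#)→(R,1,L)
state=R head=-1 tape=[_]1#11#1   (R,_)→(Q,#,R)
state=Q head=0 tape=#[1]#11#1   (Q,1)→(Q,_,L)
state=Q head=-1 tape=[#]_#11#1   (Q,#)→(R,#,R)
state=R head=0 tape=#[_]#11#1   (R,_)→(Q,#,R)
state=Q head=1 tape=##[#]11#1   (Q,#)→(R,#,R)
state=R head=2 tape=###[1]1#1   (R,1)→(R,1,R)
state=R head=3 tape=###1[1]#1   (R,1)→(R,1,R)
state=R head=4 tape=###11[#]1
The non-blank tape span at halt is ###11#1.

###11#1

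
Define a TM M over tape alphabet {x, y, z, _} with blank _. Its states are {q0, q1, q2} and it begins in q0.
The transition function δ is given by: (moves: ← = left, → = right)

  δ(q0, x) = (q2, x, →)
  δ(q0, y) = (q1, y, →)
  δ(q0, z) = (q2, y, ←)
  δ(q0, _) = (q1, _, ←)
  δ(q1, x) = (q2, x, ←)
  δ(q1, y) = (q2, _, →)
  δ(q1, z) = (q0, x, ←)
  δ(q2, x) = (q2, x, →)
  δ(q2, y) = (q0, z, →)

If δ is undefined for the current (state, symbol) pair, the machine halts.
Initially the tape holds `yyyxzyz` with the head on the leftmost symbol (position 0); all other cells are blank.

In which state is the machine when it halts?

q2

q0 | [y]yyxzyz   read y → write y, move →, go to q1
q1 | y[y]yxzyz   read y → write _, move →, go to q2
q2 | y_[y]xzyz   read y → write z, move →, go to q0
q0 | y_z[x]zyz   read x → write x, move →, go to q2
q2 | y_zx[z]yz
No transition is defined for (q2, z); M halts in state q2.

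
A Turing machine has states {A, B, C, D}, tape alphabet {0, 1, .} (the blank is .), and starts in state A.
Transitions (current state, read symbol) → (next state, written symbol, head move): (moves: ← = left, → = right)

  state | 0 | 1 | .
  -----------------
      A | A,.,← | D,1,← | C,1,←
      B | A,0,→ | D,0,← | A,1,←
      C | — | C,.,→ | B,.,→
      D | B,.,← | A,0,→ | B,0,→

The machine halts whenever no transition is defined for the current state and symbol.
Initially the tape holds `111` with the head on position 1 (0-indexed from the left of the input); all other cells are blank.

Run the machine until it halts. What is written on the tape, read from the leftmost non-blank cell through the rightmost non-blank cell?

A | ...1[1]1   read 1 → write 1, move ←, go to D
D | ...[1]11   read 1 → write 0, move →, go to A
A | ...0[1]1   read 1 → write 1, move ←, go to D
D | ...[0]11   read 0 → write ., move ←, go to B
B | ..[.].11   read . → write 1, move ←, go to A
A | .[.]1.11   read . → write 1, move ←, go to C
C | [.]11.11   read . → write ., move →, go to B
B | .[1]1.11   read 1 → write 0, move ←, go to D
D | [.]01.11   read . → write 0, move →, go to B
B | 0[0]1.11   read 0 → write 0, move →, go to A
A | 00[1].11   read 1 → write 1, move ←, go to D
D | 0[0]1.11   read 0 → write ., move ←, go to B
B | [0].1.11   read 0 → write 0, move →, go to A
A | 0[.]1.11   read . → write 1, move ←, go to C
C | [0]11.11
The non-blank tape span at halt is 011.11.

011.11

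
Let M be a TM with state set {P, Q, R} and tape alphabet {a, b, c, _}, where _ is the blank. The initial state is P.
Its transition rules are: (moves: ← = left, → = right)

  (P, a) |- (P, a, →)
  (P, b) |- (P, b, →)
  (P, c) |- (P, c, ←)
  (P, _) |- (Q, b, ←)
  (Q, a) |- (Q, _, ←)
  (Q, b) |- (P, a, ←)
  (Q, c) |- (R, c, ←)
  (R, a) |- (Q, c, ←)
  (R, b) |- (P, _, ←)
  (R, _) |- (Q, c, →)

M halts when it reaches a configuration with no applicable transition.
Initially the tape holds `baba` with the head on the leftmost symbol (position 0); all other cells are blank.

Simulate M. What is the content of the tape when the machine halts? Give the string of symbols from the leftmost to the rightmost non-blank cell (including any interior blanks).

state=P head=0 tape=__[b]aba_   (P,b)→(P,b,→)
state=P head=1 tape=__b[a]ba_   (P,a)→(P,a,→)
state=P head=2 tape=__ba[b]a_   (P,b)→(P,b,→)
state=P head=3 tape=__bab[a]_   (P,a)→(P,a,→)
state=P head=4 tape=__baba[_]   (P,_)→(Q,b,←)
state=Q head=3 tape=__bab[a]b   (Q,a)→(Q,_,←)
state=Q head=2 tape=__ba[b]_b   (Q,b)→(P,a,←)
state=P head=1 tape=__b[a]a_b   (P,a)→(P,a,→)
state=P head=2 tape=__ba[a]_b   (P,a)→(P,a,→)
state=P head=3 tape=__baa[_]b   (P,_)→(Q,b,←)
state=Q head=2 tape=__ba[a]bb   (Q,a)→(Q,_,←)
state=Q head=1 tape=__b[a]_bb   (Q,a)→(Q,_,←)
state=Q head=0 tape=__[b]__bb   (Q,b)→(P,a,←)
state=P head=-1 tape=_[_]a__bb   (P,_)→(Q,b,←)
state=Q head=-2 tape=[_]ba__bb
The non-blank tape span at halt is ba__bb.

ba__bb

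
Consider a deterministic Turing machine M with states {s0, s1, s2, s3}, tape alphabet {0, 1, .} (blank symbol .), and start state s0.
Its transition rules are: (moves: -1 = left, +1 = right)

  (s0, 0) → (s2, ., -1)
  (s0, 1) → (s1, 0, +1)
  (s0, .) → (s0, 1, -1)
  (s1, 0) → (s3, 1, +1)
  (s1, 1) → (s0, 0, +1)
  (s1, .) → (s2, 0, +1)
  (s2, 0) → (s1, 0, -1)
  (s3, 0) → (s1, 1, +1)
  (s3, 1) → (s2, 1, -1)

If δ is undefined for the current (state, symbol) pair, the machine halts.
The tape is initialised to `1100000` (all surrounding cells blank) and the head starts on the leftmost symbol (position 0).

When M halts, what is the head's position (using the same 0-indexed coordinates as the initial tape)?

7

state=s0 head=0 tape=[1]100000.   (s0,1)→(s1,0,+1)
state=s1 head=1 tape=0[1]00000.   (s1,1)→(s0,0,+1)
state=s0 head=2 tape=00[0]0000.   (s0,0)→(s2,.,-1)
state=s2 head=1 tape=0[0].0000.   (s2,0)→(s1,0,-1)
state=s1 head=0 tape=[0]0.0000.   (s1,0)→(s3,1,+1)
state=s3 head=1 tape=1[0].0000.   (s3,0)→(s1,1,+1)
state=s1 head=2 tape=11[.]0000.   (s1,.)→(s2,0,+1)
state=s2 head=3 tape=110[0]000.   (s2,0)→(s1,0,-1)
state=s1 head=2 tape=11[0]0000.   (s1,0)→(s3,1,+1)
state=s3 head=3 tape=111[0]000.   (s3,0)→(s1,1,+1)
state=s1 head=4 tape=1111[0]00.   (s1,0)→(s3,1,+1)
state=s3 head=5 tape=11111[0]0.   (s3,0)→(s1,1,+1)
state=s1 head=6 tape=111111[0].   (s1,0)→(s3,1,+1)
state=s3 head=7 tape=1111111[.]
At halt the head is at cell 7.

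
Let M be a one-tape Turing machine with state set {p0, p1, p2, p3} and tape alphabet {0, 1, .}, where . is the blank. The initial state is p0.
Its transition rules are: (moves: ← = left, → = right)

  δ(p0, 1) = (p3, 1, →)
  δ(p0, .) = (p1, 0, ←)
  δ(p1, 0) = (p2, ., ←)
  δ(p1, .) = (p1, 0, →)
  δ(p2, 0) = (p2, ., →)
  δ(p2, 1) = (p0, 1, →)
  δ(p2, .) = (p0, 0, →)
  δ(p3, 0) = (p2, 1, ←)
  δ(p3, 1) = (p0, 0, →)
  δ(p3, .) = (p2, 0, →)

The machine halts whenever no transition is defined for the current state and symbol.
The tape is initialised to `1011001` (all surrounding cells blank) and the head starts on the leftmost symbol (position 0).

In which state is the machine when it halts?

p1

p0 | [1]011001.   read 1 → write 1, move →, go to p3
p3 | 1[0]11001.   read 0 → write 1, move ←, go to p2
p2 | [1]111001.   read 1 → write 1, move →, go to p0
p0 | 1[1]11001.   read 1 → write 1, move →, go to p3
p3 | 11[1]1001.   read 1 → write 0, move →, go to p0
p0 | 110[1]001.   read 1 → write 1, move →, go to p3
p3 | 1101[0]01.   read 0 → write 1, move ←, go to p2
p2 | 110[1]101.   read 1 → write 1, move →, go to p0
p0 | 1101[1]01.   read 1 → write 1, move →, go to p3
p3 | 11011[0]1.   read 0 → write 1, move ←, go to p2
p2 | 1101[1]11.   read 1 → write 1, move →, go to p0
p0 | 11011[1]1.   read 1 → write 1, move →, go to p3
p3 | 110111[1].   read 1 → write 0, move →, go to p0
p0 | 1101110[.]   read . → write 0, move ←, go to p1
p1 | 110111[0]0   read 0 → write ., move ←, go to p2
p2 | 11011[1].0   read 1 → write 1, move →, go to p0
p0 | 110111[.]0   read . → write 0, move ←, go to p1
p1 | 11011[1]00
No transition is defined for (p1, 1); M halts in state p1.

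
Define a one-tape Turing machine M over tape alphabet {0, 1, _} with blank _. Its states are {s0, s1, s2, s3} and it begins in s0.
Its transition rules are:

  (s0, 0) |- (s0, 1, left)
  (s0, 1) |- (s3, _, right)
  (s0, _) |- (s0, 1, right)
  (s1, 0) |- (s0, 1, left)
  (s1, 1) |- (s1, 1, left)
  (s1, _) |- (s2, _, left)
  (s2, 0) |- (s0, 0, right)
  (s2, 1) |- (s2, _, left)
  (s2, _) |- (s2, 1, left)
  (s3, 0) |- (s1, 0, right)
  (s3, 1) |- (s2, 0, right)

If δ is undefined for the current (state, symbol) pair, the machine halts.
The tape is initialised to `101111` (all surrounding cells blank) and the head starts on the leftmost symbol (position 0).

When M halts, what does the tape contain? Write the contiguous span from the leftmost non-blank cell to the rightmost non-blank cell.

s0 | [1]01111__   read 1 → write _, move right, go to s3
s3 | _[0]1111__   read 0 → write 0, move right, go to s1
s1 | _0[1]111__   read 1 → write 1, move left, go to s1
s1 | _[0]1111__   read 0 → write 1, move left, go to s0
s0 | [_]11111__   read _ → write 1, move right, go to s0
s0 | 1[1]1111__   read 1 → write _, move right, go to s3
s3 | 1_[1]111__   read 1 → write 0, move right, go to s2
s2 | 1_0[1]11__   read 1 → write _, move left, go to s2
s2 | 1_[0]_11__   read 0 → write 0, move right, go to s0
s0 | 1_0[_]11__   read _ → write 1, move right, go to s0
s0 | 1_01[1]1__   read 1 → write _, move right, go to s3
s3 | 1_01_[1]__   read 1 → write 0, move right, go to s2
s2 | 1_01_0[_]_   read _ → write 1, move left, go to s2
s2 | 1_01_[0]1_   read 0 → write 0, move right, go to s0
s0 | 1_01_0[1]_   read 1 → write _, move right, go to s3
s3 | 1_01_0_[_]
The non-blank tape span at halt is 1_01_0.

1_01_0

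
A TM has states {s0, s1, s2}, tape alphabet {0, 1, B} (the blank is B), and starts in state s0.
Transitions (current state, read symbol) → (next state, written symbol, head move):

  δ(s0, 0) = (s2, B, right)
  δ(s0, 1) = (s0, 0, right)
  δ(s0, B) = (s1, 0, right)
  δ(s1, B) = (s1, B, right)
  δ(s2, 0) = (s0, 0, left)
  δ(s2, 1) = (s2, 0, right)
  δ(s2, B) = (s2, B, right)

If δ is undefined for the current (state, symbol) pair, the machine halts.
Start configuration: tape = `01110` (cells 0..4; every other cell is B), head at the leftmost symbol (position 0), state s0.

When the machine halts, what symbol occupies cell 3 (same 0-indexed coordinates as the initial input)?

0

state=s0 head=0 tape=[0]1110   (s0,0)→(s2,B,right)
state=s2 head=1 tape=B[1]110   (s2,1)→(s2,0,right)
state=s2 head=2 tape=B0[1]10   (s2,1)→(s2,0,right)
state=s2 head=3 tape=B00[1]0   (s2,1)→(s2,0,right)
state=s2 head=4 tape=B000[0]   (s2,0)→(s0,0,left)
state=s0 head=3 tape=B00[0]0   (s0,0)→(s2,B,right)
state=s2 head=4 tape=B00B[0]   (s2,0)→(s0,0,left)
state=s0 head=3 tape=B00[B]0   (s0,B)→(s1,0,right)
state=s1 head=4 tape=B000[0]
Cell 3 holds 0 when M halts.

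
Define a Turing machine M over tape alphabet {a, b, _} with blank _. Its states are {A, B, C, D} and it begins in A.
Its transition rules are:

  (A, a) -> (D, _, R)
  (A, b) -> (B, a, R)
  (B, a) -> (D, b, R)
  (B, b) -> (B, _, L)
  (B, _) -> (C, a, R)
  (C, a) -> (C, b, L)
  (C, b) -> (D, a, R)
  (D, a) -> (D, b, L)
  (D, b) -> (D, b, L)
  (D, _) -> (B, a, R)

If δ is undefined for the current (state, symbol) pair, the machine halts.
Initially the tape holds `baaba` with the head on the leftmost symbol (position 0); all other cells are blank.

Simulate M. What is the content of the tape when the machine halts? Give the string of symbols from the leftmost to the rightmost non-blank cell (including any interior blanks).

bbbbabaa

A | _[b]aaba___   read b → write a, move R, go to B
B | _a[a]aba___   read a → write b, move R, go to D
D | _ab[a]ba___   read a → write b, move L, go to D
D | _a[b]bba___   read b → write b, move L, go to D
D | _[a]bbba___   read a → write b, move L, go to D
D | [_]bbbba___   read _ → write a, move R, go to B
B | a[b]bbba___   read b → write _, move L, go to B
B | [a]_bbba___   read a → write b, move R, go to D
D | b[_]bbba___   read _ → write a, move R, go to B
B | ba[b]bba___   read b → write _, move L, go to B
B | b[a]_bba___   read a → write b, move R, go to D
D | bb[_]bba___   read _ → write a, move R, go to B
B | bba[b]ba___   read b → write _, move L, go to B
B | bb[a]_ba___   read a → write b, move R, go to D
D | bbb[_]ba___   read _ → write a, move R, go to B
B | bbba[b]a___   read b → write _, move L, go to B
B | bbb[a]_a___   read a → write b, move R, go to D
D | bbbb[_]a___   read _ → write a, move R, go to B
B | bbbba[a]___   read a → write b, move R, go to D
D | bbbbab[_]__   read _ → write a, move R, go to B
B | bbbbaba[_]_   read _ → write a, move R, go to C
C | bbbbabaa[_]
The non-blank tape span at halt is bbbbabaa.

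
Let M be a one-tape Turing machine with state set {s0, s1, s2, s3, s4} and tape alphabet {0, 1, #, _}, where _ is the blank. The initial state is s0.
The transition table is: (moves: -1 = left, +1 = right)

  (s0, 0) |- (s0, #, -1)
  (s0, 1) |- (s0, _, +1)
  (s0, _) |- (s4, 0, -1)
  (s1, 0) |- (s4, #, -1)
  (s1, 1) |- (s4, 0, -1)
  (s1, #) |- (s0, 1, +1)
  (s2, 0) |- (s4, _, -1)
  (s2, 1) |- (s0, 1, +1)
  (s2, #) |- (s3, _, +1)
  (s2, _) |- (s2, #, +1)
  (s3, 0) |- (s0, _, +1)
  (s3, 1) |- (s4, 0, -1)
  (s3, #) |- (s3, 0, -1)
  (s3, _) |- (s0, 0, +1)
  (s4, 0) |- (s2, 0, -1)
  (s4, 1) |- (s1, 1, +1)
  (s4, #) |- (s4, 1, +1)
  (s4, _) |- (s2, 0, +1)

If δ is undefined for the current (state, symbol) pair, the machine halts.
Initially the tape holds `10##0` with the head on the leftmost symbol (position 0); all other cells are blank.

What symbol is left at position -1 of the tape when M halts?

0

state=s0 head=0 tape=__[1]0##0   (s0,1)→(s0,_,+1)
state=s0 head=1 tape=___[0]##0   (s0,0)→(s0,#,-1)
state=s0 head=0 tape=__[_]###0   (s0,_)→(s4,0,-1)
state=s4 head=-1 tape=_[_]0###0   (s4,_)→(s2,0,+1)
state=s2 head=0 tape=_0[0]###0   (s2,0)→(s4,_,-1)
state=s4 head=-1 tape=_[0]_###0   (s4,0)→(s2,0,-1)
state=s2 head=-2 tape=[_]0_###0   (s2,_)→(s2,#,+1)
state=s2 head=-1 tape=#[0]_###0   (s2,0)→(s4,_,-1)
state=s4 head=-2 tape=[#]__###0   (s4,#)→(s4,1,+1)
state=s4 head=-1 tape=1[_]_###0   (s4,_)→(s2,0,+1)
state=s2 head=0 tape=10[_]###0   (s2,_)→(s2,#,+1)
state=s2 head=1 tape=10#[#]##0   (s2,#)→(s3,_,+1)
state=s3 head=2 tape=10#_[#]#0   (s3,#)→(s3,0,-1)
state=s3 head=1 tape=10#[_]0#0   (s3,_)→(s0,0,+1)
state=s0 head=2 tape=10#0[0]#0   (s0,0)→(s0,#,-1)
state=s0 head=1 tape=10#[0]##0   (s0,0)→(s0,#,-1)
state=s0 head=0 tape=10[#]###0
Cell -1 holds 0 when M halts.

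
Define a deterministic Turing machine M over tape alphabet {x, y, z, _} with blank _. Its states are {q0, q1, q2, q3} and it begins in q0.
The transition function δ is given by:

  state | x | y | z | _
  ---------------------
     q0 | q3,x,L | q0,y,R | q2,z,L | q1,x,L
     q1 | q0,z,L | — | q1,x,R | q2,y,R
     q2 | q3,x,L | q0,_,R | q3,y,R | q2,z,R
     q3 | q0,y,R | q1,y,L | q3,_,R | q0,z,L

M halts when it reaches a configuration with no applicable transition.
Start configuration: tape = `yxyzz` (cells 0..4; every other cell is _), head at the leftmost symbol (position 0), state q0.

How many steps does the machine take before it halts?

23

q0 | _[y]xyzz_   read y → write y, move R, go to q0
q0 | _y[x]yzz_   read x → write x, move L, go to q3
q3 | _[y]xyzz_   read y → write y, move L, go to q1
q1 | [_]yxyzz_   read _ → write y, move R, go to q2
q2 | y[y]xyzz_   read y → write _, move R, go to q0
q0 | y_[x]yzz_   read x → write x, move L, go to q3
q3 | y[_]xyzz_   read _ → write z, move L, go to q0
q0 | [y]zxyzz_   read y → write y, move R, go to q0
q0 | y[z]xyzz_   read z → write z, move L, go to q2
q2 | [y]zxyzz_   read y → write _, move R, go to q0
q0 | _[z]xyzz_   read z → write z, move L, go to q2
q2 | [_]zxyzz_   read _ → write z, move R, go to q2
q2 | z[z]xyzz_   read z → write y, move R, go to q3
q3 | zy[x]yzz_   read x → write y, move R, go to q0
q0 | zyy[y]zz_   read y → write y, move R, go to q0
q0 | zyyy[z]z_   read z → write z, move L, go to q2
q2 | zyy[y]zz_   read y → write _, move R, go to q0
q0 | zyy_[z]z_   read z → write z, move L, go to q2
q2 | zyy[_]zz_   read _ → write z, move R, go to q2
q2 | zyyz[z]z_   read z → write y, move R, go to q3
q3 | zyyzy[z]_   read z → write _, move R, go to q3
q3 | zyyzy_[_]   read _ → write z, move L, go to q0
q0 | zyyzy[_]z   read _ → write x, move L, go to q1
q1 | zyyz[y]xz
M halts after 23 transitions.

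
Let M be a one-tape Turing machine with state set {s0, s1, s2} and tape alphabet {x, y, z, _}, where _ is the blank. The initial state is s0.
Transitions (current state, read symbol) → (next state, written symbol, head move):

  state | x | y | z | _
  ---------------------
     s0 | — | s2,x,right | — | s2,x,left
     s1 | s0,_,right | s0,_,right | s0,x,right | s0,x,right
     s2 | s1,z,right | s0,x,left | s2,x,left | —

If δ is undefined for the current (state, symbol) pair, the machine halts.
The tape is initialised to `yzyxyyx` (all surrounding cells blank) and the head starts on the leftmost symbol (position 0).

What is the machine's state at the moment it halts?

s0 | [y]zyxyyx___   read y → write x, move right, go to s2
s2 | x[z]yxyyx___   read z → write x, move left, go to s2
s2 | [x]xyxyyx___   read x → write z, move right, go to s1
s1 | z[x]yxyyx___   read x → write _, move right, go to s0
s0 | z_[y]xyyx___   read y → write x, move right, go to s2
s2 | z_x[x]yyx___   read x → write z, move right, go to s1
s1 | z_xz[y]yx___   read y → write _, move right, go to s0
s0 | z_xz_[y]x___   read y → write x, move right, go to s2
s2 | z_xz_x[x]___   read x → write z, move right, go to s1
s1 | z_xz_xz[_]__   read _ → write x, move right, go to s0
s0 | z_xz_xzx[_]_   read _ → write x, move left, go to s2
s2 | z_xz_xz[x]x_   read x → write z, move right, go to s1
s1 | z_xz_xzz[x]_   read x → write _, move right, go to s0
s0 | z_xz_xzz_[_]   read _ → write x, move left, go to s2
s2 | z_xz_xzz[_]x
No transition is defined for (s2, _); M halts in state s2.

s2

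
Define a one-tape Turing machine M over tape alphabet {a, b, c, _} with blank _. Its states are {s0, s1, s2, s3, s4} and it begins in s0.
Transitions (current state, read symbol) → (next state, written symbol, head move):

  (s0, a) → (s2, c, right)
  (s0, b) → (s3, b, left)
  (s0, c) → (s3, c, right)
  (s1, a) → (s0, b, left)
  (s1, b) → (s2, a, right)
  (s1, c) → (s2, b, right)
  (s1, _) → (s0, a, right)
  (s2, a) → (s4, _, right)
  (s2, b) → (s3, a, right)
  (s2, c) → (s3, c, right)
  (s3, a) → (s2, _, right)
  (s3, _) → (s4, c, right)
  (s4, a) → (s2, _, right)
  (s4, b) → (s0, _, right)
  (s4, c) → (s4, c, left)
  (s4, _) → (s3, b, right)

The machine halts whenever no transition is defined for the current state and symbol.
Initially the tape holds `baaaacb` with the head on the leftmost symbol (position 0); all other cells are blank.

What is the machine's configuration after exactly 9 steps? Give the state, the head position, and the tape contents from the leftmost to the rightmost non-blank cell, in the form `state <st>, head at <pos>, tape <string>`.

state=s0 head=0 tape=_[b]aaaacb   (s0,b)→(s3,b,left)
state=s3 head=-1 tape=[_]baaaacb   (s3,_)→(s4,c,right)
state=s4 head=0 tape=c[b]aaaacb   (s4,b)→(s0,_,right)
state=s0 head=1 tape=c_[a]aaacb   (s0,a)→(s2,c,right)
state=s2 head=2 tape=c_c[a]aacb   (s2,a)→(s4,_,right)
state=s4 head=3 tape=c_c_[a]acb   (s4,a)→(s2,_,right)
state=s2 head=4 tape=c_c__[a]cb   (s2,a)→(s4,_,right)
state=s4 head=5 tape=c_c___[c]b   (s4,c)→(s4,c,left)
state=s4 head=4 tape=c_c__[_]cb   (s4,_)→(s3,b,right)
state=s3 head=5 tape=c_c__b[c]b
After 9 steps: state s3, head at 5, tape c_c__bcb.

state s3, head at 5, tape c_c__bcb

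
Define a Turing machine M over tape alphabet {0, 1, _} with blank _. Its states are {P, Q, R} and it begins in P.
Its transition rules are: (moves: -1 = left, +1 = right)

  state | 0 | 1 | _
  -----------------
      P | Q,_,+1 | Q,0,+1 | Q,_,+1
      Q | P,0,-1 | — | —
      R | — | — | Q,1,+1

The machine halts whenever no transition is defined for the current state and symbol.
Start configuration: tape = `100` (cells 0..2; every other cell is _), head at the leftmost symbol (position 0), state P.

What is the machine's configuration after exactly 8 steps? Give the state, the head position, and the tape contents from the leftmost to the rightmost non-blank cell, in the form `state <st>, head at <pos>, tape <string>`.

state=P head=0 tape=[1]00   (P,1)→(Q,0,+1)
state=Q head=1 tape=0[0]0   (Q,0)→(P,0,-1)
state=P head=0 tape=[0]00   (P,0)→(Q,_,+1)
state=Q head=1 tape=_[0]0   (Q,0)→(P,0,-1)
state=P head=0 tape=[_]00   (P,_)→(Q,_,+1)
state=Q head=1 tape=_[0]0   (Q,0)→(P,0,-1)
state=P head=0 tape=[_]00   (P,_)→(Q,_,+1)
state=Q head=1 tape=_[0]0   (Q,0)→(P,0,-1)
state=P head=0 tape=[_]00
After 8 steps: state P, head at 0, tape 00.

state P, head at 0, tape 00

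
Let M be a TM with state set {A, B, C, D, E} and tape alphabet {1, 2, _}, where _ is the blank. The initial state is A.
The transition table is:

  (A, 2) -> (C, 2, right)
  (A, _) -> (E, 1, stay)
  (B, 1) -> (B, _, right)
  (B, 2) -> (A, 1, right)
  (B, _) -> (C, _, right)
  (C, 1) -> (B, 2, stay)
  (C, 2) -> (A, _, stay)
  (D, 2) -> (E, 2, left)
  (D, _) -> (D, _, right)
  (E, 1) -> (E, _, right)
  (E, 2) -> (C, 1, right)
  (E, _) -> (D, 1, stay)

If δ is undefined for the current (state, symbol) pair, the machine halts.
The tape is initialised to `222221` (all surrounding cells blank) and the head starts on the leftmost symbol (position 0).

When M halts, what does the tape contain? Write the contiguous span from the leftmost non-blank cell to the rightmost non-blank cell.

A | [2]22221__   read 2 → write 2, move right, go to C
C | 2[2]2221__   read 2 → write _, move stay, go to A
A | 2[_]2221__   read _ → write 1, move stay, go to E
E | 2[1]2221__   read 1 → write _, move right, go to E
E | 2_[2]221__   read 2 → write 1, move right, go to C
C | 2_1[2]21__   read 2 → write _, move stay, go to A
A | 2_1[_]21__   read _ → write 1, move stay, go to E
E | 2_1[1]21__   read 1 → write _, move right, go to E
E | 2_1_[2]1__   read 2 → write 1, move right, go to C
C | 2_1_1[1]__   read 1 → write 2, move stay, go to B
B | 2_1_1[2]__   read 2 → write 1, move right, go to A
A | 2_1_11[_]_   read _ → write 1, move stay, go to E
E | 2_1_11[1]_   read 1 → write _, move right, go to E
E | 2_1_11_[_]   read _ → write 1, move stay, go to D
D | 2_1_11_[1]
The non-blank tape span at halt is 2_1_11_1.

2_1_11_1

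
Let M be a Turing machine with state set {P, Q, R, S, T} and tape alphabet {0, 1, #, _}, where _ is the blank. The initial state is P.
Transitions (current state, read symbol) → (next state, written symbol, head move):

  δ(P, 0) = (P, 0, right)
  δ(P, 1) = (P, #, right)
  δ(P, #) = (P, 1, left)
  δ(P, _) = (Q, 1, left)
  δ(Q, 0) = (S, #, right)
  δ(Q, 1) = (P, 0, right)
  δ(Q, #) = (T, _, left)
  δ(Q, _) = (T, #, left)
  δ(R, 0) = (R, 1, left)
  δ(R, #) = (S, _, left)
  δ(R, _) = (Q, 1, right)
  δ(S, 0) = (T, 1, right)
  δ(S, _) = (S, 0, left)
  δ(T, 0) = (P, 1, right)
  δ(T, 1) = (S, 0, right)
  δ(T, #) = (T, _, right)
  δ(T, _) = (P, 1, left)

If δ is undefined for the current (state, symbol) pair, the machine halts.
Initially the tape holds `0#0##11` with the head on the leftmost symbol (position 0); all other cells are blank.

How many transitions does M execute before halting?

25

P | [0]#0##11_   read 0 → write 0, move right, go to P
P | 0[#]0##11_   read # → write 1, move left, go to P
P | [0]10##11_   read 0 → write 0, move right, go to P
P | 0[1]0##11_   read 1 → write #, move right, go to P
P | 0#[0]##11_   read 0 → write 0, move right, go to P
P | 0#0[#]#11_   read # → write 1, move left, go to P
P | 0#[0]1#11_   read 0 → write 0, move right, go to P
P | 0#0[1]#11_   read 1 → write #, move right, go to P
P | 0#0#[#]11_   read # → write 1, move left, go to P
P | 0#0[#]111_   read # → write 1, move left, go to P
P | 0#[0]1111_   read 0 → write 0, move right, go to P
P | 0#0[1]111_   read 1 → write #, move right, go to P
P | 0#0#[1]11_   read 1 → write #, move right, go to P
P | 0#0##[1]1_   read 1 → write #, move right, go to P
P | 0#0###[1]_   read 1 → write #, move right, go to P
P | 0#0####[_]   read _ → write 1, move left, go to Q
Q | 0#0###[#]1   read # → write _, move left, go to T
T | 0#0##[#]_1   read # → write _, move right, go to T
T | 0#0##_[_]1   read _ → write 1, move left, go to P
P | 0#0##[_]11   read _ → write 1, move left, go to Q
Q | 0#0#[#]111   read # → write _, move left, go to T
T | 0#0[#]_111   read # → write _, move right, go to T
T | 0#0_[_]111   read _ → write 1, move left, go to P
P | 0#0[_]1111   read _ → write 1, move left, go to Q
Q | 0#[0]11111   read 0 → write #, move right, go to S
S | 0##[1]1111
M halts after 25 transitions.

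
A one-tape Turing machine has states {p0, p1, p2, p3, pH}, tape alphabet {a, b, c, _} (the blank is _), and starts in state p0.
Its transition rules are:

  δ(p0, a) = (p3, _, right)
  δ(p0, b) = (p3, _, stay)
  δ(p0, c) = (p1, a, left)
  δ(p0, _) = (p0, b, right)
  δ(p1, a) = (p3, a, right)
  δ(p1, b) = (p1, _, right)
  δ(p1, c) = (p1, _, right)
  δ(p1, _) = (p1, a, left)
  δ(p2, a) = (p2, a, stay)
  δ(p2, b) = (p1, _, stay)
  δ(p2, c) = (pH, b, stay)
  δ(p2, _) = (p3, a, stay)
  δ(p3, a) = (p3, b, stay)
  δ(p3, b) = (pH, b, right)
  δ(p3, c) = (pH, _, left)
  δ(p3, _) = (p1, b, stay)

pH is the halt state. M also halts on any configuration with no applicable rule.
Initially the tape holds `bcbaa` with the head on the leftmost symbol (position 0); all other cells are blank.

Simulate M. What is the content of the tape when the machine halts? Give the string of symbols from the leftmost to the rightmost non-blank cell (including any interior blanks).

ab

p0 | [b]cbaa_   read b → write _, move stay, go to p3
p3 | [_]cbaa_   read _ → write b, move stay, go to p1
p1 | [b]cbaa_   read b → write _, move right, go to p1
p1 | _[c]baa_   read c → write _, move right, go to p1
p1 | __[b]aa_   read b → write _, move right, go to p1
p1 | ___[a]a_   read a → write a, move right, go to p3
p3 | ___a[a]_   read a → write b, move stay, go to p3
p3 | ___a[b]_   read b → write b, move right, go to pH
pH | ___ab[_]
The non-blank tape span at halt is ab.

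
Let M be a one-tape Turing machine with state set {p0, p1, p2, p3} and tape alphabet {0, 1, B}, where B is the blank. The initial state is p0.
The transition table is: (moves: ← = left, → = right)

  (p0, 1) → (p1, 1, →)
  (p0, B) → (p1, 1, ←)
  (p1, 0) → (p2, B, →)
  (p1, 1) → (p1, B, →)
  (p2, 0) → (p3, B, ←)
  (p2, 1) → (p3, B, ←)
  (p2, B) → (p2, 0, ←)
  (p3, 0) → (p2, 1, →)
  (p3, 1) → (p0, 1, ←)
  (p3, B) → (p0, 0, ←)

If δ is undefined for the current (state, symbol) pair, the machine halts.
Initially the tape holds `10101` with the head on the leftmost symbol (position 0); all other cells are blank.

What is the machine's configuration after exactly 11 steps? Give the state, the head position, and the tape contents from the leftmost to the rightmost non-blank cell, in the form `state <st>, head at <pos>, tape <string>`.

state p1, head at -3, tape 10B0001

state=p0 head=0 tape=BBB[1]0101   (p0,1)→(p1,1,→)
state=p1 head=1 tape=BBB1[0]101   (p1,0)→(p2,B,→)
state=p2 head=2 tape=BBB1B[1]01   (p2,1)→(p3,B,←)
state=p3 head=1 tape=BBB1[B]B01   (p3,B)→(p0,0,←)
state=p0 head=0 tape=BBB[1]0B01   (p0,1)→(p1,1,→)
state=p1 head=1 tape=BBB1[0]B01   (p1,0)→(p2,B,→)
state=p2 head=2 tape=BBB1B[B]01   (p2,B)→(p2,0,←)
state=p2 head=1 tape=BBB1[B]001   (p2,B)→(p2,0,←)
state=p2 head=0 tape=BBB[1]0001   (p2,1)→(p3,B,←)
state=p3 head=-1 tape=BB[B]B0001   (p3,B)→(p0,0,←)
state=p0 head=-2 tape=B[B]0B0001   (p0,B)→(p1,1,←)
state=p1 head=-3 tape=[B]10B0001
After 11 steps: state p1, head at -3, tape 10B0001.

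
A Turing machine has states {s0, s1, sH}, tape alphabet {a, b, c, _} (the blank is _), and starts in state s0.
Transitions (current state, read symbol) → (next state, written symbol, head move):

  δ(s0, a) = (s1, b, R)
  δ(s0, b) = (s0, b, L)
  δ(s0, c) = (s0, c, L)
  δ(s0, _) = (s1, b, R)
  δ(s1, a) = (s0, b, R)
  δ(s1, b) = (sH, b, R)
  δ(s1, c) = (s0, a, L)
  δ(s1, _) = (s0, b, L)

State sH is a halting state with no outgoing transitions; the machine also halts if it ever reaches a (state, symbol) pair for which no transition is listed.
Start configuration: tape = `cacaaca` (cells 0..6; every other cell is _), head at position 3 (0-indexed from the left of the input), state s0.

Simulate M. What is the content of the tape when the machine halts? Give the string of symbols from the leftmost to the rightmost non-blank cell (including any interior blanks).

s0 | __cac[a]aca   read a → write b, move R, go to s1
s1 | __cacb[a]ca   read a → write b, move R, go to s0
s0 | __cacbb[c]a   read c → write c, move L, go to s0
s0 | __cacb[b]ca   read b → write b, move L, go to s0
s0 | __cac[b]bca   read b → write b, move L, go to s0
s0 | __ca[c]bbca   read c → write c, move L, go to s0
s0 | __c[a]cbbca   read a → write b, move R, go to s1
s1 | __cb[c]bbca   read c → write a, move L, go to s0
s0 | __c[b]abbca   read b → write b, move L, go to s0
s0 | __[c]babbca   read c → write c, move L, go to s0
s0 | _[_]cbabbca   read _ → write b, move R, go to s1
s1 | _b[c]babbca   read c → write a, move L, go to s0
s0 | _[b]ababbca   read b → write b, move L, go to s0
s0 | [_]bababbca   read _ → write b, move R, go to s1
s1 | b[b]ababbca   read b → write b, move R, go to sH
sH | bb[a]babbca
The non-blank tape span at halt is bbababbca.

bbababbca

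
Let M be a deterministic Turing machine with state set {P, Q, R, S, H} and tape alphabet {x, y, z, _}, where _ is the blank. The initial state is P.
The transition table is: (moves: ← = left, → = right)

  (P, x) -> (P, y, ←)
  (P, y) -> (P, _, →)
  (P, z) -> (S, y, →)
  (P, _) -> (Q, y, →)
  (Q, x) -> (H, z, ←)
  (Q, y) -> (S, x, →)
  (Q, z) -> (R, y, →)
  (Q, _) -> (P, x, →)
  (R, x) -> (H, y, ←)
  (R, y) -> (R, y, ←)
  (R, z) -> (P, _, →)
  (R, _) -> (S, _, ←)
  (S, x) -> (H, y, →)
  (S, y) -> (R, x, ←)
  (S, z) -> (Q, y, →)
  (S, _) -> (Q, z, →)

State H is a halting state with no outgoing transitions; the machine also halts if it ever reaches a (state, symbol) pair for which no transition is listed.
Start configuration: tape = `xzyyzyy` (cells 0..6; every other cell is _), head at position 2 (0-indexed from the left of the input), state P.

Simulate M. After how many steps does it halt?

14

P | xz[y]yzyy   read y → write _, move →, go to P
P | xz_[y]zyy   read y → write _, move →, go to P
P | xz__[z]yy   read z → write y, move →, go to S
S | xz__y[y]y   read y → write x, move ←, go to R
R | xz__[y]xy   read y → write y, move ←, go to R
R | xz_[_]yxy   read _ → write _, move ←, go to S
S | xz[_]_yxy   read _ → write z, move →, go to Q
Q | xzz[_]yxy   read _ → write x, move →, go to P
P | xzzx[y]xy   read y → write _, move →, go to P
P | xzzx_[x]y   read x → write y, move ←, go to P
P | xzzx[_]yy   read _ → write y, move →, go to Q
Q | xzzxy[y]y   read y → write x, move →, go to S
S | xzzxyx[y]   read y → write x, move ←, go to R
R | xzzxy[x]x   read x → write y, move ←, go to H
H | xzzx[y]yx
M halts after 14 transitions.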